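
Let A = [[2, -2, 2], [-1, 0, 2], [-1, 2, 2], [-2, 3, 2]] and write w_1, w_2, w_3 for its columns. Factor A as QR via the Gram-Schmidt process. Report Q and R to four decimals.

e_1 = w_1/‖w_1‖ = (2, -1, -1, -2)/3.1623 = (0.6325, -0.3162, -0.3162, -0.6325).
r_{12} = e_1·w_2 = -3.7947.
u_2 = w_2 + 3.7947·e_1 = (0.4000, -1.2000, 0.8000, 0.6000).
‖u_2‖ = 1.6125, so e_2 = (0.2481, -0.7442, 0.4961, 0.3721).
r_{13} = e_1·w_3 = -1.2649; r_{23} = e_2·w_3 = 0.7442.
u_3 = w_3 + 1.2649·e_1 − 0.7442·e_2 = (2.6154, 2.1538, 1.2308, 0.9231).
‖u_3‖ = 3.7210, so e_3 = (0.7029, 0.5788, 0.3308, 0.2481).

Q = [[0.6325, 0.2481, 0.7029], [-0.3162, -0.7442, 0.5788], [-0.3162, 0.4961, 0.3308], [-0.6325, 0.3721, 0.2481]], R = [[3.1623, -3.7947, -1.2649], [0.0000, 1.6125, 0.7442], [0.0000, 0.0000, 3.7210]]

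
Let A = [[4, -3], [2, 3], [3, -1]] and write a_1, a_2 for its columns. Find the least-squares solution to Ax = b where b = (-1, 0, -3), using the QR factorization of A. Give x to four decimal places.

a_1 = (4, 2, 3); ‖a_1‖ = 5.3852, so q_1 = (0.7428, 0.3714, 0.5571).
q_1·a_2 = 0.7428·(-3) + 0.3714·3 + 0.5571·(-1) = -1.6713.
u_2 = a_2 + 1.6713·q_1 = (-1.7586, 3.6207, -0.0690).
‖u_2‖ = 4.0258, so q_2 = (-0.4368, 0.8994, -0.0171).
Qᵀb = (-2.4140, 0.4882).
Back-substitute: x_2 = 0.4882/4.0258 = 0.1213.
x_1 = (-2.4140 + 1.6713·0.1213)/5.3852 = -0.4106.

x = (-0.4106, 0.1213)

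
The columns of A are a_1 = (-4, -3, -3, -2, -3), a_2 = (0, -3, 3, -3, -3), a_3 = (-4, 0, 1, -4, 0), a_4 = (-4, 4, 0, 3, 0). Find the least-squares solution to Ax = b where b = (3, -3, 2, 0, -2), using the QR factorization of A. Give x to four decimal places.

x = (-0.0443, 0.7862, -0.6171, -0.1246)

a_1 = (-4, -3, -3, -2, -3); ‖a_1‖ = 6.8557, so q_1 = (-0.5835, -0.4376, -0.4376, -0.2917, -0.4376).
q_1·a_2 = (-0.5835)·0 + (-0.4376)·(-3) + (-0.4376)·3 + (-0.2917)·(-3) + (-0.4376)·(-3) = 2.1880.
u_2 = a_2 − 2.1880·q_1 = (1.2766, -2.0426, 3.9574, -2.3617, -2.0426).
‖u_2‖ = 5.5868, so q_2 = (0.2285, -0.3656, 0.7084, -0.4227, -0.3656).
q_1·a_3 = (-0.5835)·(-4) + (-0.4376)·0 + (-0.4376)·1 + (-0.2917)·(-4) + (-0.4376)·0 = 3.0632; q_2·a_3 = 0.2285·(-4) + (-0.3656)·0 + 0.7084·1 + (-0.4227)·(-4) + (-0.3656)·0 = 1.4853.
u_3 = a_3 − 3.0632·q_1 − 1.4853·q_2 = (-2.5521, 1.8834, 1.2883, -2.4785, 1.8834).
‖u_3‖ = 4.6272, so q_3 = (-0.5516, 0.4070, 0.2784, -0.5356, 0.4070).
q_1·a_4 = (-0.5835)·(-4) + (-0.4376)·4 + (-0.4376)·0 + (-0.2917)·3 + (-0.4376)·0 = -0.2917; q_2·a_4 = 0.2285·(-4) + (-0.3656)·4 + 0.7084·0 + (-0.4227)·3 + (-0.3656)·0 = -3.6446; q_3·a_4 = (-0.5516)·(-4) + 0.4070·4 + 0.2784·0 + (-0.5356)·3 + 0.4070·0 = 2.2274.
u_4 = a_4 + 0.2917·q_1 + 3.6446·q_2 − 2.2274·q_3 = (-2.1089, 1.6332, 1.8338, 2.5673, -2.3668).
‖u_4‖ = 4.7614, so q_4 = (-0.4429, 0.3430, 0.3851, 0.5392, -0.4971).
Qᵀb = (-0.4376, 3.9302, -3.1330, -0.5934).
Back-substitute: x_4 = -0.5934/4.7614 = -0.1246.
x_3 = (-3.1330 − 2.2274·(-0.1246))/4.6272 = -0.6171.
x_2 = (3.9302 − 1.4853·(-0.6171) + 3.6446·(-0.1246))/5.5868 = 0.7862.
x_1 = (-0.4376 − 2.1880·0.7862 − 3.0632·(-0.6171) + 0.2917·(-0.1246))/6.8557 = -0.0443.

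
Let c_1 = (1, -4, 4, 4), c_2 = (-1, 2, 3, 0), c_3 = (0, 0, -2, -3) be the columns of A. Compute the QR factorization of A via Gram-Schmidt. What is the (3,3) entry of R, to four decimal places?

r_{33} = 1.7850

q_1 = c_1/‖c_1‖ = (1, -4, 4, 4)/7.0000 = (0.1429, -0.5714, 0.5714, 0.5714).
r_{12} = q_1·c_2 = 0.4286.
u_2 = c_2 − 0.4286·q_1 = (-1.0612, 2.2449, 2.7551, -0.2449).
‖u_2‖ = 3.7170, so q_2 = (-0.2855, 0.6039, 0.7412, -0.0659).
r_{13} = q_1·c_3 = -2.8571; r_{23} = q_2·c_3 = -1.2848.
u_3 = c_3 + 2.8571·q_1 + 1.2848·q_2 = (0.0414, -0.8567, 0.5849, -1.4520).
r_{33} = ‖u_3‖ = 1.7850.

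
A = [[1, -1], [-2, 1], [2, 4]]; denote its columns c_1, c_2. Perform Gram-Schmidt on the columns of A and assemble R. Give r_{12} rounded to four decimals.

c_1 = (1, -2, 2); ‖c_1‖ = 3.0000, so q_1 = (0.3333, -0.6667, 0.6667).
r_{12} = q_1·c_2 = 1.6667.

r_{12} = 1.6667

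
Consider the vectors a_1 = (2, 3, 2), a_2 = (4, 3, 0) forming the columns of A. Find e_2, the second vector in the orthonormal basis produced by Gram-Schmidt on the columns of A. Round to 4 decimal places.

a_1 = (2, 3, 2); ‖a_1‖ = 4.1231, so e_1 = (0.4851, 0.7276, 0.4851).
e_1·a_2 = 0.4851·4 + 0.7276·3 + 0.4851·0 = 4.1231.
u_2 = a_2 − 4.1231·e_1 = (2.0000, 0.0000, -2.0000).
‖u_2‖ = 2.8284, so e_2 = (0.7071, 0.0000, -0.7071).

e_2 = (0.7071, 0.0000, -0.7071)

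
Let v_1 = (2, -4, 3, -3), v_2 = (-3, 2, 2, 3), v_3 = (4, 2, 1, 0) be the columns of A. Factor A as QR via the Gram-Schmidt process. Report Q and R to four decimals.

v_1 = (2, -4, 3, -3); ‖v_1‖ = 6.1644, so q_1 = (0.3244, -0.6489, 0.4867, -0.4867).
q_1·v_2 = 0.3244·(-3) + (-0.6489)·2 + 0.4867·2 + (-0.4867)·3 = -2.7578.
u_2 = v_2 + 2.7578·q_1 = (-2.1053, 0.2105, 3.3421, 1.6579).
‖u_2‖ = 4.2889, so q_2 = (-0.4909, 0.0491, 0.7792, 0.3866).
q_1·v_3 = 0.3244·4 + (-0.6489)·2 + 0.4867·1 + (-0.4867)·0 = 0.4867; q_2·v_3 = (-0.4909)·4 + 0.0491·2 + 0.7792·1 + 0.3866·0 = -1.0860.
u_3 = v_3 − 0.4867·q_1 + 1.0860·q_2 = (3.3090, 2.3691, 1.6094, 0.6567).
‖u_3‖ = 4.4253, so q_3 = (0.7477, 0.5353, 0.3637, 0.1484).

Q = [[0.3244, -0.4909, 0.7477], [-0.6489, 0.0491, 0.5353], [0.4867, 0.7792, 0.3637], [-0.4867, 0.3866, 0.1484]], R = [[6.1644, -2.7578, 0.4867], [0.0000, 4.2889, -1.0860], [0.0000, 0.0000, 4.4253]]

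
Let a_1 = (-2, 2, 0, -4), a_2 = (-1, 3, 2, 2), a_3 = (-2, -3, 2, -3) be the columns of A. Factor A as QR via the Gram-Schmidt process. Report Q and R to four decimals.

q_1 = a_1/‖a_1‖ = (-2, 2, 0, -4)/4.8990 = (-0.4082, 0.4082, 0.0000, -0.8165).
r_{12} = q_1·a_2 = 0.0000.
u_2 = a_2 + 0.0000·q_1 = (-1.0000, 3.0000, 2.0000, 2.0000).
‖u_2‖ = 4.2426, so q_2 = (-0.2357, 0.7071, 0.4714, 0.4714).
r_{13} = q_1·a_3 = 2.0412; r_{23} = q_2·a_3 = -2.1213.
u_3 = a_3 − 2.0412·q_1 + 2.1213·q_2 = (-1.6667, -2.3333, 3.0000, -0.3333).
‖u_3‖ = 4.1633, so q_3 = (-0.4003, -0.5604, 0.7206, -0.0801).

Q = [[-0.4082, -0.2357, -0.4003], [0.4082, 0.7071, -0.5604], [0.0000, 0.4714, 0.7206], [-0.8165, 0.4714, -0.0801]], R = [[4.8990, 0.0000, 2.0412], [0.0000, 4.2426, -2.1213], [0.0000, 0.0000, 4.1633]]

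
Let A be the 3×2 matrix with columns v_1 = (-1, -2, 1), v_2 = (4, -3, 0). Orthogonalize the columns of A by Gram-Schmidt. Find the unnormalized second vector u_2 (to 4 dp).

v_1 = (-1, -2, 1); ‖v_1‖ = 2.4495, so q_1 = (-0.4082, -0.8165, 0.4082).
q_1·v_2 = (-0.4082)·4 + (-0.8165)·(-3) + 0.4082·0 = 0.8165.
u_2 = v_2 − 0.8165·q_1 = (4.3333, -2.3333, -0.3333).

u_2 = (4.3333, -2.3333, -0.3333)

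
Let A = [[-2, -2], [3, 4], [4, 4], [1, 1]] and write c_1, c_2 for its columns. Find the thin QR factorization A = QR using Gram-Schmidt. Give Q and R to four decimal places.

c_1 = (-2, 3, 4, 1); ‖c_1‖ = 5.4772, so e_1 = (-0.3651, 0.5477, 0.7303, 0.1826).
e_1·c_2 = (-0.3651)·(-2) + 0.5477·4 + 0.7303·4 + 0.1826·1 = 6.0249.
u_2 = c_2 − 6.0249·e_1 = (0.2000, 0.7000, -0.4000, -0.1000).
‖u_2‖ = 0.8367, so e_2 = (0.2390, 0.8367, -0.4781, -0.1195).

Q = [[-0.3651, 0.2390], [0.5477, 0.8367], [0.7303, -0.4781], [0.1826, -0.1195]], R = [[5.4772, 6.0249], [0.0000, 0.8367]]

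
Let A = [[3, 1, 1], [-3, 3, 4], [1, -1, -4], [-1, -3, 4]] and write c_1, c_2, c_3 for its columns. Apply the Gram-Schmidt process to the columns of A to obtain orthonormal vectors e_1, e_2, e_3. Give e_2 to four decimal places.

e_2 = (0.3651, 0.5477, -0.1826, -0.7303)

e_1 = c_1/‖c_1‖ = (3, -3, 1, -1)/4.4721 = (0.6708, -0.6708, 0.2236, -0.2236).
r_{12} = e_1·c_2 = -0.8944.
u_2 = c_2 + 0.8944·e_1 = (1.6000, 2.4000, -0.8000, -3.2000).
‖u_2‖ = 4.3818, so e_2 = (0.3651, 0.5477, -0.1826, -0.7303).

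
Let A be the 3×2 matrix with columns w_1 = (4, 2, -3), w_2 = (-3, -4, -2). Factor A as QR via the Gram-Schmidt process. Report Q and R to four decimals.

w_1 = (4, 2, -3); ‖w_1‖ = 5.3852, so e_1 = (0.7428, 0.3714, -0.5571).
e_1·w_2 = 0.7428·(-3) + 0.3714·(-4) + (-0.5571)·(-2) = -2.5997.
u_2 = w_2 + 2.5997·e_1 = (-1.0690, -3.0345, -3.4483).
‖u_2‖ = 4.7161, so e_2 = (-0.2267, -0.6434, -0.7312).

Q = [[0.7428, -0.2267], [0.3714, -0.6434], [-0.5571, -0.7312]], R = [[5.3852, -2.5997], [0.0000, 4.7161]]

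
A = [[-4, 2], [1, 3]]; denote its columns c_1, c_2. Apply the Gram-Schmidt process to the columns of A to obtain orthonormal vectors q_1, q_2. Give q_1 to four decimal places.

q_1 = (-0.9701, 0.2425)

c_1 = (-4, 1); ‖c_1‖ = 4.1231, so q_1 = (-0.9701, 0.2425).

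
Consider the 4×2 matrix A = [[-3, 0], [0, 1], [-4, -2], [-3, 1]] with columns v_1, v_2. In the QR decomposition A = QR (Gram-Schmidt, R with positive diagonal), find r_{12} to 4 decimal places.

q_1 = v_1/‖v_1‖ = (-3, 0, -4, -3)/5.8310 = (-0.5145, 0.0000, -0.6860, -0.5145).
r_{12} = q_1·v_2 = 0.8575.

r_{12} = 0.8575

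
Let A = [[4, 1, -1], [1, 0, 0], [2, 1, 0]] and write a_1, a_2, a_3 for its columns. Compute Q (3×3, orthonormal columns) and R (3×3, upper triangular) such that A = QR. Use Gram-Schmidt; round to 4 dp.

q_1 = a_1/‖a_1‖ = (4, 1, 2)/4.5826 = (0.8729, 0.2182, 0.4364).
r_{12} = q_1·a_2 = 1.3093.
u_2 = a_2 − 1.3093·q_1 = (-0.1429, -0.2857, 0.4286).
‖u_2‖ = 0.5345, so q_2 = (-0.2673, -0.5345, 0.8018).
r_{13} = q_1·a_3 = -0.8729; r_{23} = q_2·a_3 = 0.2673.
u_3 = a_3 + 0.8729·q_1 − 0.2673·q_2 = (-0.1667, 0.3333, 0.1667).
‖u_3‖ = 0.4082, so q_3 = (-0.4082, 0.8165, 0.4082).

Q = [[0.8729, -0.2673, -0.4082], [0.2182, -0.5345, 0.8165], [0.4364, 0.8018, 0.4082]], R = [[4.5826, 1.3093, -0.8729], [0.0000, 0.5345, 0.2673], [0.0000, 0.0000, 0.4082]]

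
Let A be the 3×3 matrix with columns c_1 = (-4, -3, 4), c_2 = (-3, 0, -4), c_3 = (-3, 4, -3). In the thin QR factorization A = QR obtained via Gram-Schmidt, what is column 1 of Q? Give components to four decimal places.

q_1 = (-0.6247, -0.4685, 0.6247)

c_1 = (-4, -3, 4); ‖c_1‖ = 6.4031, so q_1 = (-0.6247, -0.4685, 0.6247).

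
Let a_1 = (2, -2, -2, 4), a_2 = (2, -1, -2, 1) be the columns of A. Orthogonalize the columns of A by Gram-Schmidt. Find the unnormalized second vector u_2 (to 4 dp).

a_1 = (2, -2, -2, 4); ‖a_1‖ = 5.2915, so q_1 = (0.3780, -0.3780, -0.3780, 0.7559).
q_1·a_2 = 0.3780·2 + (-0.3780)·(-1) + (-0.3780)·(-2) + 0.7559·1 = 2.6458.
u_2 = a_2 − 2.6458·q_1 = (1.0000, 0.0000, -1.0000, -1.0000).

u_2 = (1.0000, 0.0000, -1.0000, -1.0000)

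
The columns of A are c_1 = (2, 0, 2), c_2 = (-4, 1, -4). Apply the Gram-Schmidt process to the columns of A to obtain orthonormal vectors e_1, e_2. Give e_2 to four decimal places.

e_1 = c_1/‖c_1‖ = (2, 0, 2)/2.8284 = (0.7071, 0.0000, 0.7071).
r_{12} = e_1·c_2 = -5.6569.
u_2 = c_2 + 5.6569·e_1 = (0.0000, 1.0000, 0.0000).
‖u_2‖ = 1.0000, so e_2 = (0.0000, 1.0000, 0.0000).

e_2 = (0.0000, 1.0000, 0.0000)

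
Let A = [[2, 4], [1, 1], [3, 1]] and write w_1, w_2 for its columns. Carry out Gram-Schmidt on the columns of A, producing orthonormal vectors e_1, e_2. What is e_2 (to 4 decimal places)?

e_1 = w_1/‖w_1‖ = (2, 1, 3)/3.7417 = (0.5345, 0.2673, 0.8018).
r_{12} = e_1·w_2 = 3.2071.
u_2 = w_2 − 3.2071·e_1 = (2.2857, 0.1429, -1.5714).
‖u_2‖ = 2.7775, so e_2 = (0.8230, 0.0514, -0.5658).

e_2 = (0.8230, 0.0514, -0.5658)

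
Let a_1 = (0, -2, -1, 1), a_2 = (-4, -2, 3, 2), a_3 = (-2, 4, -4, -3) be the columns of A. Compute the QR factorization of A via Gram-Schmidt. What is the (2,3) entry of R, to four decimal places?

r_{23} = -2.5835

a_1 = (0, -2, -1, 1); ‖a_1‖ = 2.4495, so q_1 = (0.0000, -0.8165, -0.4082, 0.4082).
q_1·a_2 = 0.0000·(-4) + (-0.8165)·(-2) + (-0.4082)·3 + 0.4082·2 = 1.2247.
u_2 = a_2 − 1.2247·q_1 = (-4.0000, -1.0000, 3.5000, 1.5000).
‖u_2‖ = 5.6125, so q_2 = (-0.7127, -0.1782, 0.6236, 0.2673).
r_{23} = q_2·a_3 = -2.5835.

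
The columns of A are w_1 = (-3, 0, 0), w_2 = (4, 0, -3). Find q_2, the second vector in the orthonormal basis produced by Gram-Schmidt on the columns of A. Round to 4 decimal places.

q_2 = (0.0000, 0.0000, -1.0000)

w_1 = (-3, 0, 0); ‖w_1‖ = 3.0000, so q_1 = (-1.0000, 0.0000, 0.0000).
q_1·w_2 = (-1.0000)·4 + 0.0000·0 + 0.0000·(-3) = -4.0000.
u_2 = w_2 + 4.0000·q_1 = (0.0000, 0.0000, -3.0000).
‖u_2‖ = 3.0000, so q_2 = (0.0000, 0.0000, -1.0000).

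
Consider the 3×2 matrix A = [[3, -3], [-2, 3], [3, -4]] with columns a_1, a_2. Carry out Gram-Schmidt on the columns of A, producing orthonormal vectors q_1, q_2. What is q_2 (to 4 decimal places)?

a_1 = (3, -2, 3); ‖a_1‖ = 4.6904, so q_1 = (0.6396, -0.4264, 0.6396).
q_1·a_2 = 0.6396·(-3) + (-0.4264)·3 + 0.6396·(-4) = -5.7564.
u_2 = a_2 + 5.7564·q_1 = (0.6818, 0.5455, -0.3182).
‖u_2‖ = 0.9293, so q_2 = (0.7337, 0.5869, -0.3424).

q_2 = (0.7337, 0.5869, -0.3424)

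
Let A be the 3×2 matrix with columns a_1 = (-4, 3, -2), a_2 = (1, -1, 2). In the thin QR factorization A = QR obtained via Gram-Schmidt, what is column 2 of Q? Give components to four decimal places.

e_1 = a_1/‖a_1‖ = (-4, 3, -2)/5.3852 = (-0.7428, 0.5571, -0.3714).
r_{12} = e_1·a_2 = -2.0426.
u_2 = a_2 + 2.0426·e_1 = (-0.5172, 0.1379, 1.2414).
‖u_2‖ = 1.3519, so e_2 = (-0.3826, 0.1020, 0.9183).

e_2 = (-0.3826, 0.1020, 0.9183)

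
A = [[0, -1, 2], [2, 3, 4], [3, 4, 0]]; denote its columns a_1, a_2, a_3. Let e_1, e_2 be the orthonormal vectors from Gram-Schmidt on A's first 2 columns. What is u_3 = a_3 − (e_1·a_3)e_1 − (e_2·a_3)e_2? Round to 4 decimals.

u_3 = (1.0000, 3.0000, -2.0000)

a_1 = (0, 2, 3); ‖a_1‖ = 3.6056, so e_1 = (0.0000, 0.5547, 0.8321).
e_1·a_2 = 0.0000·(-1) + 0.5547·3 + 0.8321·4 = 4.9923.
u_2 = a_2 − 4.9923·e_1 = (-1.0000, 0.2308, -0.1538).
‖u_2‖ = 1.0377, so e_2 = (-0.9636, 0.2224, -0.1482).
e_1·a_3 = 0.0000·2 + 0.5547·4 + 0.8321·0 = 2.2188; e_2·a_3 = (-0.9636)·2 + 0.2224·4 + (-0.1482)·0 = -1.0377.
u_3 = a_3 − 2.2188·e_1 + 1.0377·e_2 = (1.0000, 3.0000, -2.0000).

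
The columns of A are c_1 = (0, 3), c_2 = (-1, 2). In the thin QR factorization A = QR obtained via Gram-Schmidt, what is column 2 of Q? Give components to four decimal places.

e_2 = (-1.0000, 0.0000)

c_1 = (0, 3); ‖c_1‖ = 3.0000, so e_1 = (0.0000, 1.0000).
e_1·c_2 = 0.0000·(-1) + 1.0000·2 = 2.0000.
u_2 = c_2 − 2.0000·e_1 = (-1.0000, 0.0000).
‖u_2‖ = 1.0000, so e_2 = (-1.0000, 0.0000).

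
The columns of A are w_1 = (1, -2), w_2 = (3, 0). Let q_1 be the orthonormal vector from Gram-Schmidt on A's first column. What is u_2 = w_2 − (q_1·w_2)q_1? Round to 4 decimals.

q_1 = w_1/‖w_1‖ = (1, -2)/2.2361 = (0.4472, -0.8944).
r_{12} = q_1·w_2 = 1.3416.
u_2 = w_2 − 1.3416·q_1 = (2.4000, 1.2000).

u_2 = (2.4000, 1.2000)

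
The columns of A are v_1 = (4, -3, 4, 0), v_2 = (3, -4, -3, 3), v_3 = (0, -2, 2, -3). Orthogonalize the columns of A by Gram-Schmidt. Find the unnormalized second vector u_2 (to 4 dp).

v_1 = (4, -3, 4, 0); ‖v_1‖ = 6.4031, so q_1 = (0.6247, -0.4685, 0.6247, 0.0000).
q_1·v_2 = 0.6247·3 + (-0.4685)·(-4) + 0.6247·(-3) + 0.0000·3 = 1.8741.
u_2 = v_2 − 1.8741·q_1 = (1.8293, -3.1220, -4.1707, 3.0000).

u_2 = (1.8293, -3.1220, -4.1707, 3.0000)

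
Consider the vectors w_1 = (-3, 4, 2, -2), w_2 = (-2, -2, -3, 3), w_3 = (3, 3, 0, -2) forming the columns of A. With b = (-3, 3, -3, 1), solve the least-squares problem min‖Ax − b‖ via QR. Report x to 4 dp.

x = (0.8599, 1.5504, 0.9040)

w_1 = (-3, 4, 2, -2); ‖w_1‖ = 5.7446, so e_1 = (-0.5222, 0.6963, 0.3482, -0.3482).
e_1·w_2 = (-0.5222)·(-2) + 0.6963·(-2) + 0.3482·(-3) + (-0.3482)·3 = -2.4371.
u_2 = w_2 + 2.4371·e_1 = (-3.2727, -0.3030, -2.1515, 2.1515).
‖u_2‖ = 4.4789, so e_2 = (-0.7307, -0.0677, -0.4804, 0.4804).
e_1·w_3 = (-0.5222)·3 + 0.6963·3 + 0.3482·0 + (-0.3482)·(-2) = 1.2185; e_2·w_3 = (-0.7307)·3 + (-0.0677)·3 + (-0.4804)·0 + 0.4804·(-2) = -3.3558.
u_3 = w_3 − 1.2185·e_1 + 3.3558·e_2 = (1.1843, 1.9245, -2.0363, 0.0363).
‖u_3‖ = 3.0420, so e_3 = (0.3893, 0.6326, -0.6694, 0.0119).
Qᵀb = (2.2630, 3.9106, 2.7500).
Back-substitute: x_3 = 2.7500/3.0420 = 0.9040.
x_2 = (3.9106 + 3.3558·0.9040)/4.4789 = 1.5504.
x_1 = (2.2630 + 2.4371·1.5504 − 1.2185·0.9040)/5.7446 = 0.8599.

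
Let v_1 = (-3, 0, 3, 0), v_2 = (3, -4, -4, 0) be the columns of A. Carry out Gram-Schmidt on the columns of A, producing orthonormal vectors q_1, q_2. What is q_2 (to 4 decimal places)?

q_2 = (-0.1231, -0.9847, -0.1231, 0.0000)

q_1 = v_1/‖v_1‖ = (-3, 0, 3, 0)/4.2426 = (-0.7071, 0.0000, 0.7071, 0.0000).
r_{12} = q_1·v_2 = -4.9497.
u_2 = v_2 + 4.9497·q_1 = (-0.5000, -4.0000, -0.5000, 0.0000).
‖u_2‖ = 4.0620, so q_2 = (-0.1231, -0.9847, -0.1231, 0.0000).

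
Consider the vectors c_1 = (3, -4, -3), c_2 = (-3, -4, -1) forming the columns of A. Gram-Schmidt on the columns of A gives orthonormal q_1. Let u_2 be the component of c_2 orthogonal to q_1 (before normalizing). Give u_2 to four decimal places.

u_2 = (-3.8824, -2.8235, -0.1176)

c_1 = (3, -4, -3); ‖c_1‖ = 5.8310, so q_1 = (0.5145, -0.6860, -0.5145).
q_1·c_2 = 0.5145·(-3) + (-0.6860)·(-4) + (-0.5145)·(-1) = 1.7150.
u_2 = c_2 − 1.7150·q_1 = (-3.8824, -2.8235, -0.1176).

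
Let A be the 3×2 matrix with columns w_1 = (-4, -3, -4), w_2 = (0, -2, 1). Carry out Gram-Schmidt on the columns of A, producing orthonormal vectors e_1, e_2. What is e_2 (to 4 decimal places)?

w_1 = (-4, -3, -4); ‖w_1‖ = 6.4031, so e_1 = (-0.6247, -0.4685, -0.6247).
e_1·w_2 = (-0.6247)·0 + (-0.4685)·(-2) + (-0.6247)·1 = 0.3123.
u_2 = w_2 − 0.3123·e_1 = (0.1951, -1.8537, 1.1951).
‖u_2‖ = 2.2141, so e_2 = (0.0881, -0.8372, 0.5398).

e_2 = (0.0881, -0.8372, 0.5398)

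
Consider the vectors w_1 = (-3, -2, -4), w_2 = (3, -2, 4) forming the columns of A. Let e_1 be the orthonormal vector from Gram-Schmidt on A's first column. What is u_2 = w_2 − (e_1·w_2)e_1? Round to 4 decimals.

w_1 = (-3, -2, -4); ‖w_1‖ = 5.3852, so e_1 = (-0.5571, -0.3714, -0.7428).
e_1·w_2 = (-0.5571)·3 + (-0.3714)·(-2) + (-0.7428)·4 = -3.8996.
u_2 = w_2 + 3.8996·e_1 = (0.8276, -3.4483, 1.1034).

u_2 = (0.8276, -3.4483, 1.1034)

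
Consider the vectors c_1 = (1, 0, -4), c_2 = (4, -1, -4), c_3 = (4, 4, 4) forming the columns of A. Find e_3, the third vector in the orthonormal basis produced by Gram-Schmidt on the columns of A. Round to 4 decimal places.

c_1 = (1, 0, -4); ‖c_1‖ = 4.1231, so e_1 = (0.2425, 0.0000, -0.9701).
e_1·c_2 = 0.2425·4 + 0.0000·(-1) + (-0.9701)·(-4) = 4.8507.
u_2 = c_2 − 4.8507·e_1 = (2.8235, -1.0000, 0.7059).
‖u_2‖ = 3.0774, so e_2 = (0.9175, -0.3249, 0.2294).
e_1·c_3 = 0.2425·4 + 0.0000·4 + (-0.9701)·4 = -2.9104; e_2·c_3 = 0.9175·4 + (-0.3249)·4 + 0.2294·4 = 3.2877.
u_3 = c_3 + 2.9104·e_1 − 3.2877·e_2 = (1.6894, 5.0683, 0.4224).
‖u_3‖ = 5.3592, so e_3 = (0.3152, 0.9457, 0.0788).

e_3 = (0.3152, 0.9457, 0.0788)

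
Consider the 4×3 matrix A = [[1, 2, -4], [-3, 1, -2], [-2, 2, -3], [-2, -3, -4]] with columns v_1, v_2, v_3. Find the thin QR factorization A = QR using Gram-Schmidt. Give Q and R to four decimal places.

v_1 = (1, -3, -2, -2); ‖v_1‖ = 4.2426, so q_1 = (0.2357, -0.7071, -0.4714, -0.4714).
q_1·v_2 = 0.2357·2 + (-0.7071)·1 + (-0.4714)·2 + (-0.4714)·(-3) = 0.2357.
u_2 = v_2 − 0.2357·q_1 = (1.9444, 1.1667, 2.1111, -2.8889).
‖u_2‖ = 4.2361, so q_2 = (0.4590, 0.2754, 0.4984, -0.6820).
q_1·v_3 = 0.2357·(-4) + (-0.7071)·(-2) + (-0.4714)·(-3) + (-0.4714)·(-4) = 3.7712; q_2·v_3 = 0.4590·(-4) + 0.2754·(-2) + 0.4984·(-3) + (-0.6820)·(-4) = -1.1541.
u_3 = v_3 − 3.7712·q_1 + 1.1541·q_2 = (-4.3591, 0.9845, -0.6471, -3.0093).
‖u_3‖ = 5.4264, so q_3 = (-0.8033, 0.1814, -0.1192, -0.5546).

Q = [[0.2357, 0.4590, -0.8033], [-0.7071, 0.2754, 0.1814], [-0.4714, 0.4984, -0.1192], [-0.4714, -0.6820, -0.5546]], R = [[4.2426, 0.2357, 3.7712], [0.0000, 4.2361, -1.1541], [0.0000, 0.0000, 5.4264]]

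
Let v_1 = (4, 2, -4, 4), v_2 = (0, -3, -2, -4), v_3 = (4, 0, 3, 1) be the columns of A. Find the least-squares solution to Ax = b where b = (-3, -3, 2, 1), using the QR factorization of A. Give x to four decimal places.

v_1 = (4, 2, -4, 4); ‖v_1‖ = 7.2111, so q_1 = (0.5547, 0.2774, -0.5547, 0.5547).
q_1·v_2 = 0.5547·0 + 0.2774·(-3) + (-0.5547)·(-2) + 0.5547·(-4) = -1.9415.
u_2 = v_2 + 1.9415·q_1 = (1.0769, -2.4615, -3.0769, -2.9231).
‖u_2‖ = 5.0230, so q_2 = (0.2144, -0.4901, -0.6126, -0.5819).
q_1·v_3 = 0.5547·4 + 0.2774·0 + (-0.5547)·3 + 0.5547·1 = 1.1094; q_2·v_3 = 0.2144·4 + (-0.4901)·0 + (-0.6126)·3 + (-0.5819)·1 = -1.5620.
u_3 = v_3 − 1.1094·q_1 + 1.5620·q_2 = (3.7195, -1.0732, 2.6585, -0.5244).
‖u_3‖ = 4.7254, so q_3 = (0.7871, -0.2271, 0.5626, -0.1110).
Qᵀb = (-3.0509, -0.9801, -0.6658).
Back-substitute: x_3 = -0.6658/4.7254 = -0.1409.
x_2 = (-0.9801 + 1.5620·(-0.1409))/5.0230 = -0.2389.
x_1 = (-3.0509 + 1.9415·(-0.2389) − 1.1094·(-0.1409))/7.2111 = -0.4657.

x = (-0.4657, -0.2389, -0.1409)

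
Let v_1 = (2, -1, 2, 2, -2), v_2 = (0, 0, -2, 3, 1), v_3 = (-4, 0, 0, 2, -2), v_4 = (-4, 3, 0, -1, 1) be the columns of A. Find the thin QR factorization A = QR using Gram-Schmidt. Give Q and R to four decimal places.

Q = [[0.4851, 0.0000, -0.8367, -0.0138], [-0.2425, 0.0000, 0.0000, 0.8265], [0.4851, -0.5345, 0.1195, 0.4546], [0.4851, 0.8018, 0.2390, 0.2204], [-0.4851, 0.2673, -0.4781, 0.2480]], R = [[4.1231, 0.0000, 0.0000, -3.6380], [0.0000, 3.7417, 1.0690, -0.5345], [0.0000, 0.0000, 4.7809, 2.6295], [0.0000, 0.0000, 0.0000, 2.5622]]

e_1 = v_1/‖v_1‖ = (2, -1, 2, 2, -2)/4.1231 = (0.4851, -0.2425, 0.4851, 0.4851, -0.4851).
r_{12} = e_1·v_2 = 0.0000.
u_2 = v_2 + 0.0000·e_1 = (0.0000, 0.0000, -2.0000, 3.0000, 1.0000).
‖u_2‖ = 3.7417, so e_2 = (0.0000, 0.0000, -0.5345, 0.8018, 0.2673).
r_{13} = e_1·v_3 = 0.0000; r_{23} = e_2·v_3 = 1.0690.
u_3 = v_3 + 0.0000·e_1 − 1.0690·e_2 = (-4.0000, 0.0000, 0.5714, 1.1429, -2.2857).
‖u_3‖ = 4.7809, so e_3 = (-0.8367, 0.0000, 0.1195, 0.2390, -0.4781).
r_{14} = e_1·v_4 = -3.6380; r_{24} = e_2·v_4 = -0.5345; r_{34} = e_3·v_4 = 2.6295.
u_4 = v_4 + 3.6380·e_1 + 0.5345·e_2 − 2.6295·e_3 = (-0.0353, 2.1176, 1.1647, 0.5647, 0.6353).
‖u_4‖ = 2.5622, so e_4 = (-0.0138, 0.8265, 0.4546, 0.2204, 0.2480).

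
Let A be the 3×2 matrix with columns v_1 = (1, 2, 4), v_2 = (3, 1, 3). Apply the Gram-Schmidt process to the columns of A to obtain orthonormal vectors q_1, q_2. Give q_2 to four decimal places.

q_2 = (0.9571, -0.2705, -0.1040)

q_1 = v_1/‖v_1‖ = (1, 2, 4)/4.5826 = (0.2182, 0.4364, 0.8729).
r_{12} = q_1·v_2 = 3.7097.
u_2 = v_2 − 3.7097·q_1 = (2.1905, -0.6190, -0.2381).
‖u_2‖ = 2.2887, so q_2 = (0.9571, -0.2705, -0.1040).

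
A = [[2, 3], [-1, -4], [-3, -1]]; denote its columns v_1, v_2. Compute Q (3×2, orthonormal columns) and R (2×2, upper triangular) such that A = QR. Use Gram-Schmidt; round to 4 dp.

v_1 = (2, -1, -3); ‖v_1‖ = 3.7417, so q_1 = (0.5345, -0.2673, -0.8018).
q_1·v_2 = 0.5345·3 + (-0.2673)·(-4) + (-0.8018)·(-1) = 3.4744.
u_2 = v_2 − 3.4744·q_1 = (1.1429, -3.0714, 1.7857).
‖u_2‖ = 3.7321, so q_2 = (0.3062, -0.8230, 0.4785).

Q = [[0.5345, 0.3062], [-0.2673, -0.8230], [-0.8018, 0.4785]], R = [[3.7417, 3.4744], [0.0000, 3.7321]]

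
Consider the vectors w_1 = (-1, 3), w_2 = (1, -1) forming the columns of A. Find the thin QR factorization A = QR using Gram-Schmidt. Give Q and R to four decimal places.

w_1 = (-1, 3); ‖w_1‖ = 3.1623, so q_1 = (-0.3162, 0.9487).
q_1·w_2 = (-0.3162)·1 + 0.9487·(-1) = -1.2649.
u_2 = w_2 + 1.2649·q_1 = (0.6000, 0.2000).
‖u_2‖ = 0.6325, so q_2 = (0.9487, 0.3162).

Q = [[-0.3162, 0.9487], [0.9487, 0.3162]], R = [[3.1623, -1.2649], [0.0000, 0.6325]]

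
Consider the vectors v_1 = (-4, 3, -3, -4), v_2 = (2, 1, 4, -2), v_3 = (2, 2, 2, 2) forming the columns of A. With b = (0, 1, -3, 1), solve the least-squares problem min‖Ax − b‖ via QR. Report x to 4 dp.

e_1 = v_1/‖v_1‖ = (-4, 3, -3, -4)/7.0711 = (-0.5657, 0.4243, -0.4243, -0.5657).
r_{12} = e_1·v_2 = -1.2728.
u_2 = v_2 + 1.2728·e_1 = (1.2800, 1.5400, 3.4600, -2.7200).
‖u_2‖ = 4.8353, so e_2 = (0.2647, 0.3185, 0.7156, -0.5625).
r_{13} = e_1·v_3 = -2.2627; r_{23} = e_2·v_3 = 1.4725.
u_3 = v_3 + 2.2627·e_1 − 1.4725·e_2 = (0.3302, 2.4910, -0.0137, 1.5483).
‖u_3‖ = 2.9516, so e_3 = (0.1119, 0.8440, -0.0046, 0.5246).
Qᵀb = (1.1314, -2.3908, 1.3825).
Back-substitute: x_3 = 1.3825/2.9516 = 0.4684.
x_2 = (-2.3908 − 1.4725·0.4684)/4.8353 = -0.6371.
x_1 = (1.1314 + 1.2728·(-0.6371) + 2.2627·0.4684)/7.0711 = 0.1952.

x = (0.1952, -0.6371, 0.4684)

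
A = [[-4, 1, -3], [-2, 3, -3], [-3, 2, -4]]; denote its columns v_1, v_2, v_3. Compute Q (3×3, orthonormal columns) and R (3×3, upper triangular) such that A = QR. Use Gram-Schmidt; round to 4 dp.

v_1 = (-4, -2, -3); ‖v_1‖ = 5.3852, so e_1 = (-0.7428, -0.3714, -0.5571).
e_1·v_2 = (-0.7428)·1 + (-0.3714)·3 + (-0.5571)·2 = -2.9711.
u_2 = v_2 + 2.9711·e_1 = (-1.2069, 1.8966, 0.3448).
‖u_2‖ = 2.2743, so e_2 = (-0.5307, 0.8339, 0.1516).
e_1·v_3 = (-0.7428)·(-3) + (-0.3714)·(-3) + (-0.5571)·(-4) = 5.5709; e_2·v_3 = (-0.5307)·(-3) + 0.8339·(-3) + 0.1516·(-4) = -1.5162.
u_3 = v_3 − 5.5709·e_1 + 1.5162·e_2 = (0.3333, 0.3333, -0.6667).
‖u_3‖ = 0.8165, so e_3 = (0.4082, 0.4082, -0.8165).

Q = [[-0.7428, -0.5307, 0.4082], [-0.3714, 0.8339, 0.4082], [-0.5571, 0.1516, -0.8165]], R = [[5.3852, -2.9711, 5.5709], [0.0000, 2.2743, -1.5162], [0.0000, 0.0000, 0.8165]]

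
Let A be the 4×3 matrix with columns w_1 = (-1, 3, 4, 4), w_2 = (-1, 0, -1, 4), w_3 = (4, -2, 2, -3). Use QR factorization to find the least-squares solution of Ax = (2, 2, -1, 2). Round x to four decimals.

x = (0.0966, 0.5255, 0.2064)

w_1 = (-1, 3, 4, 4); ‖w_1‖ = 6.4807, so q_1 = (-0.1543, 0.4629, 0.6172, 0.6172).
q_1·w_2 = (-0.1543)·(-1) + 0.4629·0 + 0.6172·(-1) + 0.6172·4 = 2.0059.
u_2 = w_2 − 2.0059·q_1 = (-0.6905, -0.9286, -2.2381, 2.7619).
‖u_2‖ = 3.7385, so q_2 = (-0.1847, -0.2484, -0.5987, 0.7388).
q_1·w_3 = (-0.1543)·4 + 0.4629·(-2) + 0.6172·2 + 0.6172·(-3) = -2.1602; q_2·w_3 = (-0.1847)·4 + (-0.2484)·(-2) + (-0.5987)·2 + 0.7388·(-3) = -3.6557.
u_3 = w_3 + 2.1602·q_1 + 3.6557·q_2 = (2.9915, -1.9080, 1.1448, 1.0341).
‖u_3‖ = 3.8690, so q_3 = (0.7732, -0.4931, 0.2959, 0.2673).
Qᵀb = (1.2344, 1.2101, 0.7987).
Back-substitute: x_3 = 0.7987/3.8690 = 0.2064.
x_2 = (1.2101 + 3.6557·0.2064)/3.7385 = 0.5255.
x_1 = (1.2344 − 2.0059·0.5255 + 2.1602·0.2064)/6.4807 = 0.0966.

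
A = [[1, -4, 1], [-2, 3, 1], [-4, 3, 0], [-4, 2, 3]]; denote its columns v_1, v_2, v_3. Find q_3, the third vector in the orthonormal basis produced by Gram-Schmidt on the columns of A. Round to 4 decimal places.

v_1 = (1, -2, -4, -4); ‖v_1‖ = 6.0828, so q_1 = (0.1644, -0.3288, -0.6576, -0.6576).
q_1·v_2 = 0.1644·(-4) + (-0.3288)·3 + (-0.6576)·3 + (-0.6576)·2 = -4.9320.
u_2 = v_2 + 4.9320·q_1 = (-3.1892, 1.3784, -0.2432, -1.2432).
‖u_2‖ = 3.6981, so q_2 = (-0.8624, 0.3727, -0.0658, -0.3362).
q_1·v_3 = 0.1644·1 + (-0.3288)·1 + (-0.6576)·0 + (-0.6576)·3 = -2.1372; q_2·v_3 = (-0.8624)·1 + 0.3727·1 + (-0.0658)·0 + (-0.3362)·3 = -1.4982.
u_3 = v_3 + 2.1372·q_1 + 1.4982·q_2 = (0.0593, 0.8557, -1.5040, 1.0909).
‖u_3‖ = 2.0464, so q_3 = (0.0290, 0.4182, -0.7349, 0.5331).

q_3 = (0.0290, 0.4182, -0.7349, 0.5331)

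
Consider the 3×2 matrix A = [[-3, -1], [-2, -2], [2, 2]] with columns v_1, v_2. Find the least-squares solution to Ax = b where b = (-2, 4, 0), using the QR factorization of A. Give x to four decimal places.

x = (1.5000, -2.5000)

e_1 = v_1/‖v_1‖ = (-3, -2, 2)/4.1231 = (-0.7276, -0.4851, 0.4851).
r_{12} = e_1·v_2 = 2.6679.
u_2 = v_2 − 2.6679·e_1 = (0.9412, -0.7059, 0.7059).
‖u_2‖ = 1.3720, so e_2 = (0.6860, -0.5145, 0.5145).
Qᵀb = (-0.4851, -3.4300).
Back-substitute: x_2 = -3.4300/1.3720 = -2.5000.
x_1 = (-0.4851 − 2.6679·(-2.5000))/4.1231 = 1.5000.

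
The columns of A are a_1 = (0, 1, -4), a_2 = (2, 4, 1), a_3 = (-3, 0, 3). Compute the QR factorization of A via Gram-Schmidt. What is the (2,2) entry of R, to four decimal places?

a_1 = (0, 1, -4); ‖a_1‖ = 4.1231, so q_1 = (0.0000, 0.2425, -0.9701).
q_1·a_2 = 0.0000·2 + 0.2425·4 + (-0.9701)·1 = 0.0000.
u_2 = a_2 + 0.0000·q_1 = (2.0000, 4.0000, 1.0000).
r_{22} = ‖u_2‖ = 4.5826.

r_{22} = 4.5826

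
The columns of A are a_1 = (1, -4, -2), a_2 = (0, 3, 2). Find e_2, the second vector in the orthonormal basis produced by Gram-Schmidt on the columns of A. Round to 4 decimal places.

e_2 = (0.8468, -0.0529, 0.5293)

a_1 = (1, -4, -2); ‖a_1‖ = 4.5826, so e_1 = (0.2182, -0.8729, -0.4364).
e_1·a_2 = 0.2182·0 + (-0.8729)·3 + (-0.4364)·2 = -3.4915.
u_2 = a_2 + 3.4915·e_1 = (0.7619, -0.0476, 0.4762).
‖u_2‖ = 0.8997, so e_2 = (0.8468, -0.0529, 0.5293).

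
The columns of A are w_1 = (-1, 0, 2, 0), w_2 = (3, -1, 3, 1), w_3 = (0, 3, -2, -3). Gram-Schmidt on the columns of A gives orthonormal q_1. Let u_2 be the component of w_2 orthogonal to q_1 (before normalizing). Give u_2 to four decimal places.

u_2 = (3.6000, -1.0000, 1.8000, 1.0000)

w_1 = (-1, 0, 2, 0); ‖w_1‖ = 2.2361, so q_1 = (-0.4472, 0.0000, 0.8944, 0.0000).
q_1·w_2 = (-0.4472)·3 + 0.0000·(-1) + 0.8944·3 + 0.0000·1 = 1.3416.
u_2 = w_2 − 1.3416·q_1 = (3.6000, -1.0000, 1.8000, 1.0000).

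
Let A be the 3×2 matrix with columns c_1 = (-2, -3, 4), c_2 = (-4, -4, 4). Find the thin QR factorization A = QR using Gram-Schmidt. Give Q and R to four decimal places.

c_1 = (-2, -3, 4); ‖c_1‖ = 5.3852, so q_1 = (-0.3714, -0.5571, 0.7428).
q_1·c_2 = (-0.3714)·(-4) + (-0.5571)·(-4) + 0.7428·4 = 6.6850.
u_2 = c_2 − 6.6850·q_1 = (-1.5172, -0.2759, -0.9655).
‖u_2‖ = 1.8194, so q_2 = (-0.8339, -0.1516, -0.5307).

Q = [[-0.3714, -0.8339], [-0.5571, -0.1516], [0.7428, -0.5307]], R = [[5.3852, 6.6850], [0.0000, 1.8194]]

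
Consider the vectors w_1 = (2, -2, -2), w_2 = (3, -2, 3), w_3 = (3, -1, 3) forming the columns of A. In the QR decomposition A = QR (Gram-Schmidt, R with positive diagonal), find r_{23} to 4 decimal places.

w_1 = (2, -2, -2); ‖w_1‖ = 3.4641, so q_1 = (0.5774, -0.5774, -0.5774).
q_1·w_2 = 0.5774·3 + (-0.5774)·(-2) + (-0.5774)·3 = 1.1547.
u_2 = w_2 − 1.1547·q_1 = (2.3333, -1.3333, 3.6667).
‖u_2‖ = 4.5461, so q_2 = (0.5133, -0.2933, 0.8066).
r_{23} = q_2·w_3 = 4.2528.

r_{23} = 4.2528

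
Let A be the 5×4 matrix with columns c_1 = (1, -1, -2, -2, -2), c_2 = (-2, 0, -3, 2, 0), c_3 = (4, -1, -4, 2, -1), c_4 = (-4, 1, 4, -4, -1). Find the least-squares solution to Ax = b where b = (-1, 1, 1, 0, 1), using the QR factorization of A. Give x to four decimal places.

e_1 = c_1/‖c_1‖ = (1, -1, -2, -2, -2)/3.7417 = (0.2673, -0.2673, -0.5345, -0.5345, -0.5345).
r_{12} = e_1·c_2 = 0.0000.
u_2 = c_2 + 0.0000·e_1 = (-2.0000, 0.0000, -3.0000, 2.0000, 0.0000).
‖u_2‖ = 4.1231, so e_2 = (-0.4851, 0.0000, -0.7276, 0.4851, 0.0000).
r_{13} = e_1·c_3 = 2.9399; r_{23} = e_2·c_3 = 1.9403.
u_3 = c_3 − 2.9399·e_1 − 1.9403·e_2 = (4.1555, -0.2143, -1.0168, 2.6303, 0.5714).
‖u_3‖ = 5.0589, so e_3 = (0.8214, -0.0424, -0.2010, 0.5199, 0.1130).
r_{14} = e_1·c_4 = -0.8018; r_{24} = e_2·c_4 = -2.9104; r_{34} = e_3·c_4 = -6.3247.
u_4 = c_4 + 0.8018·e_1 + 2.9104·e_2 + 6.3247·e_3 = (-0.0023, 0.5178, 0.1826, 0.2715, -0.7142).
‖u_4‖ = 0.9409, so e_4 = (-0.0024, 0.5504, 0.1940, 0.2886, -0.7590).
Qᵀb = (-1.6036, -0.2425, -0.9518, -0.0122).
Back-substitute: x_4 = -0.0122/0.9409 = -0.0130.
x_3 = (-0.9518 + 6.3247·(-0.0130))/5.0589 = -0.2044.
x_2 = (-0.2425 − 1.9403·(-0.2044) + 2.9104·(-0.0130))/4.1231 = 0.0282.
x_1 = (-1.6036 + 0.0000·0.0282 − 2.9399·(-0.2044) + 0.8018·(-0.0130))/3.7417 = -0.2708.

x = (-0.2708, 0.0282, -0.2044, -0.0130)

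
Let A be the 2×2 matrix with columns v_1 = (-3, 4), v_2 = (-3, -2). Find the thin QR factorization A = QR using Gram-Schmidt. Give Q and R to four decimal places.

Q = [[-0.6000, -0.8000], [0.8000, -0.6000]], R = [[5.0000, 0.2000], [0.0000, 3.6000]]

v_1 = (-3, 4); ‖v_1‖ = 5.0000, so q_1 = (-0.6000, 0.8000).
q_1·v_2 = (-0.6000)·(-3) + 0.8000·(-2) = 0.2000.
u_2 = v_2 − 0.2000·q_1 = (-2.8800, -2.1600).
‖u_2‖ = 3.6000, so q_2 = (-0.8000, -0.6000).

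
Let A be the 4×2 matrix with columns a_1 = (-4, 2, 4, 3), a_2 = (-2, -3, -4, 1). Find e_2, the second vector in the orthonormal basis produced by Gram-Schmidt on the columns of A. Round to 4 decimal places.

a_1 = (-4, 2, 4, 3); ‖a_1‖ = 6.7082, so e_1 = (-0.5963, 0.2981, 0.5963, 0.4472).
e_1·a_2 = (-0.5963)·(-2) + 0.2981·(-3) + 0.5963·(-4) + 0.4472·1 = -1.6398.
u_2 = a_2 + 1.6398·e_1 = (-2.9778, -2.5111, -3.0222, 1.7333).
‖u_2‖ = 5.2260, so e_2 = (-0.5698, -0.4805, -0.5783, 0.3317).

e_2 = (-0.5698, -0.4805, -0.5783, 0.3317)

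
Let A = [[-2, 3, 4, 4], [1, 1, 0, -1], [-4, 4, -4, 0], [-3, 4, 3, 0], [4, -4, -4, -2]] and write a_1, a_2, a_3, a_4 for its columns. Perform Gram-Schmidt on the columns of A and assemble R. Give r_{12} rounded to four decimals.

q_1 = a_1/‖a_1‖ = (-2, 1, -4, -3, 4)/6.7823 = (-0.2949, 0.1474, -0.5898, -0.4423, 0.5898).
r_{12} = q_1·a_2 = -7.2247.

r_{12} = -7.2247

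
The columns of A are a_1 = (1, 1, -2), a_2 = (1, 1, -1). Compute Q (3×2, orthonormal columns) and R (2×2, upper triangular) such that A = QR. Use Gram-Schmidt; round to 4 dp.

a_1 = (1, 1, -2); ‖a_1‖ = 2.4495, so q_1 = (0.4082, 0.4082, -0.8165).
q_1·a_2 = 0.4082·1 + 0.4082·1 + (-0.8165)·(-1) = 1.6330.
u_2 = a_2 − 1.6330·q_1 = (0.3333, 0.3333, 0.3333).
‖u_2‖ = 0.5774, so q_2 = (0.5774, 0.5774, 0.5774).

Q = [[0.4082, 0.5774], [0.4082, 0.5774], [-0.8165, 0.5774]], R = [[2.4495, 1.6330], [0.0000, 0.5774]]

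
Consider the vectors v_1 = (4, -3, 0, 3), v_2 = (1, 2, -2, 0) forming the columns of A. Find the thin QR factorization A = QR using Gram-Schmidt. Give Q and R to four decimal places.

v_1 = (4, -3, 0, 3); ‖v_1‖ = 5.8310, so e_1 = (0.6860, -0.5145, 0.0000, 0.5145).
e_1·v_2 = 0.6860·1 + (-0.5145)·2 + 0.0000·(-2) + 0.5145·0 = -0.3430.
u_2 = v_2 + 0.3430·e_1 = (1.2353, 1.8235, -2.0000, 0.1765).
‖u_2‖ = 2.9803, so e_2 = (0.4145, 0.6119, -0.6711, 0.0592).

Q = [[0.6860, 0.4145], [-0.5145, 0.6119], [0.0000, -0.6711], [0.5145, 0.0592]], R = [[5.8310, -0.3430], [0.0000, 2.9803]]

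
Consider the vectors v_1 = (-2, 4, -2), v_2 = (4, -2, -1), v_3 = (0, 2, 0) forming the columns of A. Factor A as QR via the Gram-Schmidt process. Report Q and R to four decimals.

Q = [[-0.4082, 0.7909, 0.4558], [0.8165, 0.0930, 0.5698], [-0.4082, -0.6048, 0.6838]], R = [[4.8990, -2.8577, 1.6330], [0.0000, 3.5824, 0.1861], [0.0000, 0.0000, 1.1396]]

q_1 = v_1/‖v_1‖ = (-2, 4, -2)/4.8990 = (-0.4082, 0.8165, -0.4082).
r_{12} = q_1·v_2 = -2.8577.
u_2 = v_2 + 2.8577·q_1 = (2.8333, 0.3333, -2.1667).
‖u_2‖ = 3.5824, so q_2 = (0.7909, 0.0930, -0.6048).
r_{13} = q_1·v_3 = 1.6330; r_{23} = q_2·v_3 = 0.1861.
u_3 = v_3 − 1.6330·q_1 − 0.1861·q_2 = (0.5195, 0.6494, 0.7792).
‖u_3‖ = 1.1396, so q_3 = (0.4558, 0.5698, 0.6838).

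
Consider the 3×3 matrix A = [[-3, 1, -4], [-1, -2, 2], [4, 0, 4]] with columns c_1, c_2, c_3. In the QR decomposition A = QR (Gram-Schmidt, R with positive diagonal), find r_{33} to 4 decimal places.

r_{33} = 0.3522

c_1 = (-3, -1, 4); ‖c_1‖ = 5.0990, so e_1 = (-0.5883, -0.1961, 0.7845).
e_1·c_2 = (-0.5883)·1 + (-0.1961)·(-2) + 0.7845·0 = -0.1961.
u_2 = c_2 + 0.1961·e_1 = (0.8846, -2.0385, 0.1538).
‖u_2‖ = 2.2275, so e_2 = (0.3971, -0.9152, 0.0691).
e_1·c_3 = (-0.5883)·(-4) + (-0.1961)·2 + 0.7845·4 = 5.0990; e_2·c_3 = 0.3971·(-4) + (-0.9152)·2 + 0.0691·4 = -3.1426.
u_3 = c_3 − 5.0990·e_1 + 3.1426·e_2 = (0.2481, 0.1240, 0.2171).
r_{33} = ‖u_3‖ = 0.3522.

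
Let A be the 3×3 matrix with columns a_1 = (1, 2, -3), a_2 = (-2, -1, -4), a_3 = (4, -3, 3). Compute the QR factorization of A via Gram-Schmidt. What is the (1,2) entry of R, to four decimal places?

a_1 = (1, 2, -3); ‖a_1‖ = 3.7417, so e_1 = (0.2673, 0.5345, -0.8018).
r_{12} = e_1·a_2 = 2.1381.

r_{12} = 2.1381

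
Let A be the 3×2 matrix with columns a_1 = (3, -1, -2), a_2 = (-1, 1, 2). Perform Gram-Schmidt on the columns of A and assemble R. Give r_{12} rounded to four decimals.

r_{12} = -2.1381

a_1 = (3, -1, -2); ‖a_1‖ = 3.7417, so e_1 = (0.8018, -0.2673, -0.5345).
r_{12} = e_1·a_2 = -2.1381.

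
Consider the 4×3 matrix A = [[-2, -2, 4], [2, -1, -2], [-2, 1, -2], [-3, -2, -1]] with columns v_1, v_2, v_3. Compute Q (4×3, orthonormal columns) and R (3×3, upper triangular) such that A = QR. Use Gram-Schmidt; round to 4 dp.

v_1 = (-2, 2, -2, -3); ‖v_1‖ = 4.5826, so q_1 = (-0.4364, 0.4364, -0.4364, -0.6547).
q_1·v_2 = (-0.4364)·(-2) + 0.4364·(-1) + (-0.4364)·1 + (-0.6547)·(-2) = 1.3093.
u_2 = v_2 − 1.3093·q_1 = (-1.4286, -1.5714, 1.5714, -1.1429).
‖u_2‖ = 2.8785, so q_2 = (-0.4963, -0.5459, 0.5459, -0.3970).
q_1·v_3 = (-0.4364)·4 + 0.4364·(-2) + (-0.4364)·(-2) + (-0.6547)·(-1) = -1.0911; q_2·v_3 = (-0.4963)·4 + (-0.5459)·(-2) + 0.5459·(-2) + (-0.3970)·(-1) = -1.5881.
u_3 = v_3 + 1.0911·q_1 + 1.5881·q_2 = (2.7356, -2.3908, -1.6092, -2.3448).
‖u_3‖ = 4.6138, so q_3 = (0.5929, -0.5182, -0.3488, -0.5082).

Q = [[-0.4364, -0.4963, 0.5929], [0.4364, -0.5459, -0.5182], [-0.4364, 0.5459, -0.3488], [-0.6547, -0.3970, -0.5082]], R = [[4.5826, 1.3093, -1.0911], [0.0000, 2.8785, -1.5881], [0.0000, 0.0000, 4.6138]]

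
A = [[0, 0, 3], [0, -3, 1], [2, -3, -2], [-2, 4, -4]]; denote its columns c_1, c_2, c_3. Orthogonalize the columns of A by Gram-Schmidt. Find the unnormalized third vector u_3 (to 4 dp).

c_1 = (0, 0, 2, -2); ‖c_1‖ = 2.8284, so e_1 = (0.0000, 0.0000, 0.7071, -0.7071).
e_1·c_2 = 0.0000·0 + 0.0000·(-3) + 0.7071·(-3) + (-0.7071)·4 = -4.9497.
u_2 = c_2 + 4.9497·e_1 = (0.0000, -3.0000, 0.5000, 0.5000).
‖u_2‖ = 3.0822, so e_2 = (0.0000, -0.9733, 0.1622, 0.1622).
e_1·c_3 = 0.0000·3 + 0.0000·1 + 0.7071·(-2) + (-0.7071)·(-4) = 1.4142; e_2·c_3 = 0.0000·3 + (-0.9733)·1 + 0.1622·(-2) + 0.1622·(-4) = -1.9467.
u_3 = c_3 − 1.4142·e_1 + 1.9467·e_2 = (3.0000, -0.8947, -2.6842, -2.6842).

u_3 = (3.0000, -0.8947, -2.6842, -2.6842)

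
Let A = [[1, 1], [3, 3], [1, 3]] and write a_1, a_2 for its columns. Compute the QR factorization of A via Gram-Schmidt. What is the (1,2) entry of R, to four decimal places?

r_{12} = 3.9196

a_1 = (1, 3, 1); ‖a_1‖ = 3.3166, so e_1 = (0.3015, 0.9045, 0.3015).
r_{12} = e_1·a_2 = 3.9196.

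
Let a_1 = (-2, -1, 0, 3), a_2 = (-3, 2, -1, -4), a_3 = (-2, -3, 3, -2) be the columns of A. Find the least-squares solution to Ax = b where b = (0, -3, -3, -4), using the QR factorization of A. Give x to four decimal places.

x = (-0.5214, 0.2476, 0.2801)

e_1 = a_1/‖a_1‖ = (-2, -1, 0, 3)/3.7417 = (-0.5345, -0.2673, 0.0000, 0.8018).
r_{12} = e_1·a_2 = -2.1381.
u_2 = a_2 + 2.1381·e_1 = (-4.1429, 1.4286, -1.0000, -2.2857).
‖u_2‖ = 5.0427, so e_2 = (-0.8216, 0.2833, -0.1983, -0.4533).
r_{13} = e_1·a_3 = 0.2673; r_{23} = e_2·a_3 = 1.1049.
u_3 = a_3 − 0.2673·e_1 − 1.1049·e_2 = (-0.9494, -3.2416, 3.2191, -1.7135).
‖u_3‖ = 4.9707, so e_3 = (-0.1910, -0.6521, 0.6476, -0.3447).
Qᵀb = (-2.4054, 1.5581, 1.3924).
Back-substitute: x_3 = 1.3924/4.9707 = 0.2801.
x_2 = (1.5581 − 1.1049·0.2801)/5.0427 = 0.2476.
x_1 = (-2.4054 + 2.1381·0.2476 − 0.2673·0.2801)/3.7417 = -0.5214.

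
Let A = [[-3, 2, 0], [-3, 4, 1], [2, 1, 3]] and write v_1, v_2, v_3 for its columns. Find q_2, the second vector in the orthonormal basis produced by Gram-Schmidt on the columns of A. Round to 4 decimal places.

q_1 = v_1/‖v_1‖ = (-3, -3, 2)/4.6904 = (-0.6396, -0.6396, 0.4264).
r_{12} = q_1·v_2 = -3.4112.
u_2 = v_2 + 3.4112·q_1 = (-0.1818, 1.8182, 2.4545).
‖u_2‖ = 3.0600, so q_2 = (-0.0594, 0.5942, 0.8021).

q_2 = (-0.0594, 0.5942, 0.8021)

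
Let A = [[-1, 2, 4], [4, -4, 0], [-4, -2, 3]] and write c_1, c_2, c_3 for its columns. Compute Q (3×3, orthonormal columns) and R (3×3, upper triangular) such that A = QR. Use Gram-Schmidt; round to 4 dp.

c_1 = (-1, 4, -4); ‖c_1‖ = 5.7446, so e_1 = (-0.1741, 0.6963, -0.6963).
e_1·c_2 = (-0.1741)·2 + 0.6963·(-4) + (-0.6963)·(-2) = -1.7408.
u_2 = c_2 + 1.7408·e_1 = (1.6970, -2.7879, -3.2121).
‖u_2‖ = 4.5793, so e_2 = (0.3706, -0.6088, -0.7014).
e_1·c_3 = (-0.1741)·4 + 0.6963·0 + (-0.6963)·3 = -2.7852; e_2·c_3 = 0.3706·4 + (-0.6088)·0 + (-0.7014)·3 = -0.6220.
u_3 = c_3 + 2.7852·e_1 + 0.6220·e_2 = (3.7457, 1.5607, 0.6243).
‖u_3‖ = 4.1055, so e_3 = (0.9123, 0.3801, 0.1521).

Q = [[-0.1741, 0.3706, 0.9123], [0.6963, -0.6088, 0.3801], [-0.6963, -0.7014, 0.1521]], R = [[5.7446, -1.7408, -2.7852], [0.0000, 4.5793, -0.6220], [0.0000, 0.0000, 4.1055]]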